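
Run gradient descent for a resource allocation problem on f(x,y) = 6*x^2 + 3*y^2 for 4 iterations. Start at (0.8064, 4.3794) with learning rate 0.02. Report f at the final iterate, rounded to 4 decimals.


Gradient descent on f(x,y) = 6*x^2 + 3*y^2.
Starting point: (0.8064, 4.3794), alpha = 0.02
Step 1: grad_x = 2*6*0.8064 = 9.6768, grad_y = 2*3*4.3794 = 26.2764
  x_1 = 0.8064 - 0.02*9.6768 = 0.6129
  y_1 = 4.3794 - 0.02*26.2764 = 3.8539
Step 2: grad_x = 2*6*0.6129 = 7.3544, grad_y = 2*3*3.8539 = 23.1232
  x_2 = 0.6129 - 0.02*7.3544 = 0.4658
  y_2 = 3.8539 - 0.02*23.1232 = 3.3914
Step 3: grad_x = 2*6*0.4658 = 5.5893, grad_y = 2*3*3.3914 = 20.3484
  x_3 = 0.4658 - 0.02*5.5893 = 0.354
  y_3 = 3.3914 - 0.02*20.3484 = 2.9844
Step 4: grad_x = 2*6*0.354 = 4.2479, grad_y = 2*3*2.9844 = 17.9066
  x_4 = 0.354 - 0.02*4.2479 = 0.269
  y_4 = 2.9844 - 0.02*17.9066 = 2.6263
f(0.269, 2.6263) = 6*0.269^2 + 3*2.6263^2 = 21.1267


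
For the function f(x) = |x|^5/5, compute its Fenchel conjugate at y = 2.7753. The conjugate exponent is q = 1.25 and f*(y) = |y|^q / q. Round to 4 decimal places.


The conjugate exponent q satisfies 1/p + 1/q = 1.
p = 5, so q = 5/(5 - 1) = 1.25
|y|^q = 2.7753^1.25 = 3.5821
f*(2.7753) = 3.5821 / 1.25 = 2.8657


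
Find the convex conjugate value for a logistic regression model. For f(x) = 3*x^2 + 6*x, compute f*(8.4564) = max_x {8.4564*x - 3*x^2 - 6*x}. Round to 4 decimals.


f*(y) = sup_x {y*x - a*x^2 - b*x} = sup_x {(y-b)*x - a*x^2}
FOC: (y - b) - 2a*x = 0 => x* = (y - b)/(2a)
x* = (8.4564 - 6)/(2*3) = 0.4094
f*(8.4564) = (y-b)^2/(4a) = (8.4564 - 6)^2/(4*3)
= 6.0339/12 = 0.5028


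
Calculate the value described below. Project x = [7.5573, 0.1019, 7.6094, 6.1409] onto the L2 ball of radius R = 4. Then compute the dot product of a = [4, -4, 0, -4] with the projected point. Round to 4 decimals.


Step 1: Compute ||x|| (intermediates to 6 decimals).
||x|| = sqrt(7.5573^2 + 0.1019^2 + 7.6094^2 + 6.1409^2) = 12.358673
Step 2: Project.
Since ||x|| > R, scale = R/||x|| = 4/12.358673 = 0.323659, proj(x) = scale * x
proj(x) = [2.445988, 0.032981, 2.462851, 1.987558]
Step 3: Dot product.
a^T * proj(x) = 4*2.445988 - 4*0.032981 + 0*2.462851 - 4*1.987558 = 1.7018


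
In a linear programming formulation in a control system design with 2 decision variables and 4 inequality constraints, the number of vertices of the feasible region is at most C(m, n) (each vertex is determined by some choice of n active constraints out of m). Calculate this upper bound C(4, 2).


Each vertex corresponds to some choice of n active constraints out of m, so the number of vertices is at most C(m, n) = m! / (n!(m-n)!).
m = 4, n = 2
Numerator: 4 * 3
Denominator: 2! = 2
C(4, 2) = 6


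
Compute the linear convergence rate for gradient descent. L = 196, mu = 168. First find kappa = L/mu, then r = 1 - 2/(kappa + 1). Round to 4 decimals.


Step 1: Compute the condition number.
kappa = L/mu = 196/168 = 1.1667
Step 2: Compute the convergence rate.
r = 1 - 2/(kappa + 1) = 1 - 2*mu/(L + mu) = (L - mu)/(L + mu) = 28/364 = 0.0769


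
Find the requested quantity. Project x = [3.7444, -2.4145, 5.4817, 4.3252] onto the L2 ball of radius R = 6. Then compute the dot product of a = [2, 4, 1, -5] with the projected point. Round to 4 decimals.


Step 1: Compute ||x|| (intermediates to 6 decimals).
||x|| = sqrt(3.7444^2 + (-2.4145)^2 + 5.4817^2 + 4.3252^2) = 8.282918
Step 2: Project.
Since ||x|| > R, scale = R/||x|| = 6/8.282918 = 0.724382, proj(x) = scale * x
proj(x) = [2.712376, -1.74902, 3.970845, 3.133097]
Step 3: Dot product.
a^T * proj(x) = 2*2.712376 + 4*(-1.74902) + 1*3.970845 - 5*3.133097 = -13.266


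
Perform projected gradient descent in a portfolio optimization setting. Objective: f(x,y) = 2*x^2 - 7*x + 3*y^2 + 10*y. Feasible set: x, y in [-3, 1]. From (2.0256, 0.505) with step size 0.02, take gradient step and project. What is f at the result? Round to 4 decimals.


Step 1: Compute gradient at (2.0256, 0.505).
grad_x = 2*2*2.0256 - 7 = 1.1024
grad_y = 2*3*0.505 + 10 = 13.03
Step 2: Gradient step.
x_raw = 2.0256 - 0.02*1.1024 = 2.0036
y_raw = 0.505 - 0.02*13.03 = 0.2444
Step 3: Project onto [-3, 1].
x_proj = clip(2.0036) = 1.0
y_proj = clip(0.2444) = 0.2444
Step 4: Evaluate f.
f(1.0, 0.2444) = -2.3768


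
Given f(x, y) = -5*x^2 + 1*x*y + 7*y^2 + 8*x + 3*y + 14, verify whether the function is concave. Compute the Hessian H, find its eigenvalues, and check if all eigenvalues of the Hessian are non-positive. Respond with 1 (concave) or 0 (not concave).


The Hessian of f(x,y) = -5*x^2 + 1*x*y + 7*y^2 + 8*x + 3*y + 14 is:
H = [[-10, 1], [1, 14]]
Trace = -10 + 14 = 4
Determinant = -10*14 - (1)^2 = -141
Discriminant = (4)^2 - 4*-141 = 580.0
Eigenvalues: lambda_1 = -10.0416, lambda_2 = 14.0416
The function is not concave.

0


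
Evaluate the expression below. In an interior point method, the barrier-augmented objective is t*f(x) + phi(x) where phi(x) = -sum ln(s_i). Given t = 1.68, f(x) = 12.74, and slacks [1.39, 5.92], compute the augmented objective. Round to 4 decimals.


Step 1: Compute log-barrier.
ln values: [0.3293, 1.7783]
phi = -(0.3293 + 1.7783) = -2.1076
Step 2: Compute augmented objective.
t*f(x) = 1.68*12.74 = 21.4032
Total = 21.4032 - 2.1076 = 19.2956


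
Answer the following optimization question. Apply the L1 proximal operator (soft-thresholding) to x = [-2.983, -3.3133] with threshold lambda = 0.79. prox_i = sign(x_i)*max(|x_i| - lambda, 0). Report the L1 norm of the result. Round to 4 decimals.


Soft-thresholding with lambda = 0.79:
prox(-2.983) = sign(-2.983)*max(|-2.983| - 0.79, 0) = -2.193
prox(-3.3133) = sign(-3.3133)*max(|-3.3133| - 0.79, 0) = -2.5233
prox(x) = [-2.193, -2.5233]
||prox(x)||_1 = 2.193 + 2.5233 = 4.7163


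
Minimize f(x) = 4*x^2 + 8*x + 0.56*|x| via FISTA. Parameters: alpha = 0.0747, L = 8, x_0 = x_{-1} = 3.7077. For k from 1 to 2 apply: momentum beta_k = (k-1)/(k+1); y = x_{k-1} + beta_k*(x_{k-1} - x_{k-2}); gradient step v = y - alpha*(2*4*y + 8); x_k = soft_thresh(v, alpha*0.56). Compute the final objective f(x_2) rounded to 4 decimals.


FISTA on f(x) = 4*x^2 + 8*x + 0.56*|x|
L = 8, alpha = 0.0747
Iteration 1: beta = 0.0, y = 3.7077 + 0.0*(3.7077 - 3.7077) = 3.7077
  grad(y) = 37.6616, v = y - alpha*grad = 0.8944
  prox(v) = soft_thresh(0.8944, 0.0418) = 0.8525
Iteration 2: beta = 0.3333, y = 0.8525 + 0.3333*(0.8525 - 3.7077) = -0.0992
  grad(y) = 7.2066, v = y - alpha*grad = -0.6375
  prox(v) = soft_thresh(-0.6375, 0.0418) = -0.5957
f(x_2) = 4*(-0.5957)^2 + 8*(-0.5957) + 0.56*|-0.5957| = -3.0125


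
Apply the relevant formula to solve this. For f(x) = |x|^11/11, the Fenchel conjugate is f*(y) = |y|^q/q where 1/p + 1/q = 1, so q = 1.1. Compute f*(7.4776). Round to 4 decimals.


The conjugate exponent q satisfies 1/p + 1/q = 1.
p = 11, so q = 11/(11 - 1) = 1.1
|y|^q = 7.4776^1.1 = 9.144
f*(7.4776) = 9.144 / 1.1 = 8.3128


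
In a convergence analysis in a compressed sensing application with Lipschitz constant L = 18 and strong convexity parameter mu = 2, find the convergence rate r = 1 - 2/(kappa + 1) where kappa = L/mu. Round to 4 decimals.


Step 1: Compute the condition number.
kappa = L/mu = 18/2 = 9.0
Step 2: Compute the convergence rate.
r = 1 - 2/(kappa + 1) = 1 - 2*mu/(L + mu) = (L - mu)/(L + mu) = 16/20 = 0.8


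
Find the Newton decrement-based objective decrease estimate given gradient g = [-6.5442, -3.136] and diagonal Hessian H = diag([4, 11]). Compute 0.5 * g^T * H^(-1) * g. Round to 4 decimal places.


Step 1: H is diagonal, so H^(-1) * g = [-1.6361, -0.2851].
Step 2: g^T H^(-1) g = sum_i g_i^2 / H_ii
  = (-6.5442)^2/4 + (-3.136)^2/11
  = 10.7066 + 0.894 = 11.6007
Step 3: Objective decrease = 0.5 * g^T H^(-1) g = 5.8003


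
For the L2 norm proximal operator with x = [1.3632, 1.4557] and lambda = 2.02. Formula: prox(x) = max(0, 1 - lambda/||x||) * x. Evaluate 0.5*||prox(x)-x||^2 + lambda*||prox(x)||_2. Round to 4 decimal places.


Step 1: Compute ||x||.
||x|| = 1.9943
Step 2: Compute scaling factor.
scale = max(0, 1 - 2.02/1.9943) = 0.0
Step 3: prox(x) = [0.0, 0.0]
||prox(x)|| = 0.0
Step 4: Proximal objective.
0.5*||prox-x||^2 = 1.9887
lambda*||prox|| = 0.0
Total = 1.9887


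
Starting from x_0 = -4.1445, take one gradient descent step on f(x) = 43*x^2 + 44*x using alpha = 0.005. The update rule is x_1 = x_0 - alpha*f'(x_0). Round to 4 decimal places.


We compute the gradient at x_0 and apply the update.
f'(x) = 86*x + 44
f'(-4.1445) = 86*-4.1445 + 44 = -312.427
x_1 = -4.1445 - 0.005*-312.427 = -2.5824


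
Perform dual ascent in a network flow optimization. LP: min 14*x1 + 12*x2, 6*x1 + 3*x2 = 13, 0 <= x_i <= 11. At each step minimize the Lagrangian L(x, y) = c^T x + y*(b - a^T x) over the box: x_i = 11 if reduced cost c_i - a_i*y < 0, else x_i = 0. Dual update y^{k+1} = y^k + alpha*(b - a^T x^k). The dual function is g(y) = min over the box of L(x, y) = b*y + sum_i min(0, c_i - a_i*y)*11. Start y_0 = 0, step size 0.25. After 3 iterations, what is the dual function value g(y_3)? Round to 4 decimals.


Dual ascent for LP: min 14*x1 + 12*x2, 6*x1 + 3*x2 = 13, 0 <= x_i <= 11
Step 1: y^k = 0.0, reduced costs: (14.0, 12.0)
  x^k = (0.0, 0.0), subgradient = b - a^T x = 13.0
  y^{k+1} = 0.0 + 0.25*13.0 = 3.25
Step 2: y^k = 3.25, reduced costs: (-5.5, 2.25)
  x^k = (11.0, 0.0), subgradient = b - a^T x = -53.0
  y^{k+1} = 3.25 + 0.25*-53.0 = -10.0
Step 3: y^k = -10.0, reduced costs: (74.0, 42.0)
  x^k = (0.0, 0.0), subgradient = b - a^T x = 13.0
  y^{k+1} = -10.0 + 0.25*13.0 = -6.75
Dual objective at y_3 = -6.75: reduced costs (54.5, 32.25), box minimizer x = (0.0, 0.0)
g(y_3) = b*y + (c1 - a1*y)*x1 + (c2 - a2*y)*x2 = 13*(-6.75) + 54.5*0.0 + 32.25*0.0 = -87.75 + 0.0 + 0.0 = -87.75


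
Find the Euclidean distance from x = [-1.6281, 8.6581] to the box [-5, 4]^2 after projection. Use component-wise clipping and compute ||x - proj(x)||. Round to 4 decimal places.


Project each component onto [-5, 4].
clip(-1.6281) = -1.6281, clip(8.6581) = 4.0
Projection = [-1.6281, 4.0]
Squared diffs: [0.0, 21.6979]
Distance = sqrt(21.6979) = 4.6581


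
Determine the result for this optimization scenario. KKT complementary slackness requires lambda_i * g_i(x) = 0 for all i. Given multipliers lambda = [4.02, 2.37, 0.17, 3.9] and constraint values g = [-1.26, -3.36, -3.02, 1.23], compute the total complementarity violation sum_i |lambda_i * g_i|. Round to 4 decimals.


KKT complementary slackness check:
lambda_1 * g_1 = 4.02 * -1.26 = -5.0652
lambda_2 * g_2 = 2.37 * -3.36 = -7.9632
lambda_3 * g_3 = 0.17 * -3.02 = -0.5134
lambda_4 * g_4 = 3.9 * 1.23 = 4.797
Total violation = 5.0652 + 7.9632 + 0.5134 + 4.797 = 18.3388


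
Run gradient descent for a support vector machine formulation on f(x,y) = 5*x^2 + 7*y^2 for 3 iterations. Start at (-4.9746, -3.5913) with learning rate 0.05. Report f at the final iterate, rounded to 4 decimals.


Gradient descent on f(x,y) = 5*x^2 + 7*y^2.
Starting point: (-4.9746, -3.5913), alpha = 0.05
Step 1: grad_x = 2*5*-4.9746 = -49.746, grad_y = 2*7*-3.5913 = -50.2782
  x_1 = -4.9746 - 0.05*-49.746 = -2.4873
  y_1 = -3.5913 - 0.05*-50.2782 = -1.0774
Step 2: grad_x = 2*5*-2.4873 = -24.873, grad_y = 2*7*-1.0774 = -15.0835
  x_2 = -2.4873 - 0.05*-24.873 = -1.2437
  y_2 = -1.0774 - 0.05*-15.0835 = -0.3232
Step 3: grad_x = 2*5*-1.2437 = -12.4365, grad_y = 2*7*-0.3232 = -4.525
  x_3 = -1.2437 - 0.05*-12.4365 = -0.6218
  y_3 = -0.3232 - 0.05*-4.525 = -0.097
f(-0.6218, -0.097) = 5*(-0.6218)^2 + 7*(-0.097)^2 = 1.9991


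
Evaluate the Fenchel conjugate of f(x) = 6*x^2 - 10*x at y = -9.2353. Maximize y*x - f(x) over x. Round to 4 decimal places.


f*(y) = sup_x {y*x - a*x^2 - b*x} = sup_x {(y-b)*x - a*x^2}
FOC: (y - b) - 2a*x = 0 => x* = (y - b)/(2a)
x* = (-9.2353 + 10)/(2*6) = 0.0637
f*(-9.2353) = (y-b)^2/(4a) = (-9.2353 + 10)^2/(4*6)
= 0.5848/24 = 0.0244


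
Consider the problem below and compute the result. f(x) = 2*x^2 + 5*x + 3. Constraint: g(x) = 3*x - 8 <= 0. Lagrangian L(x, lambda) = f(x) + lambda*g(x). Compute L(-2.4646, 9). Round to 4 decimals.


Step 1: Evaluate f(x).
f(-2.4646) = 2*(-2.4646)^2 + 5*(-2.4646) + 3 = 2.8255
Step 2: Evaluate g(x).
g(-2.4646) = 3*-2.4646 - 8 = -15.3938
Step 3: Compute Lagrangian.
L = 2.8255 + 9*-15.3938 = -135.7187


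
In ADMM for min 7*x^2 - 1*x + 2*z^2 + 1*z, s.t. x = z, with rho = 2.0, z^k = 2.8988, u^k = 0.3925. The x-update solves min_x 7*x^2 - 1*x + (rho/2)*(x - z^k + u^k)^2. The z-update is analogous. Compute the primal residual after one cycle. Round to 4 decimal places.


ADMM iteration with rho = 2.0, z^k = 2.8988, u^k = 0.3925
Step 1: x-update.
Minimize 7*x^2 - 1*x + (2.0/2)*(x - 2.8988 + 0.3925)^2
FOC: (2*7 + 2.0)*x = 1 + 2.0*(2.8988 - 0.3925)
x^{k+1} = 0.3758
Step 2: z-update.
Minimize 2*z^2 + 1*z + (2.0/2)*(0.3758 - z + 0.3925)^2
FOC: (2*2 + 2.0)*z = -1 + 2.0*(0.3758 + 0.3925)
z^{k+1} = 0.0894
Step 3: u-update.
u^{k+1} = 0.3925 + 0.3758 - 0.0894 = 0.6789
Step 4: Primal residual = |0.3758 - 0.0894| = 0.2864


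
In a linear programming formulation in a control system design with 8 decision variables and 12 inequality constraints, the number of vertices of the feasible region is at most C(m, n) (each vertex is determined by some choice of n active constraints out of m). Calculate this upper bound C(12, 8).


Each vertex corresponds to some choice of n active constraints out of m, so the number of vertices is at most C(m, n) = m! / (n!(m-n)!).
m = 12, n = 8
Numerator: 12 * 11 * 10 * 9 * 8 * 7 * 6 * 5
Denominator: 8! = 40320
C(12, 8) = 495


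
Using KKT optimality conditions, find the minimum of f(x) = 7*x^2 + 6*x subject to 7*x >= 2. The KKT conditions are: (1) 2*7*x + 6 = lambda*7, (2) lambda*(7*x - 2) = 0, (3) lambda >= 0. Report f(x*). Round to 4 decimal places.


Step 1: Try lambda = 0 (constraint inactive).
x_unc = -6/(2*7) = -0.4286
Check: 7*-0.4286 = -3.0002 < 2 -- violated!
Step 2: Constraint must be active: 7*x = 2
x* = 2/7 = 0.2857 (rounded; the exact value 2/7 is used below)
lambda = (2*7*(2/7) + 6)/7 = 1.4286
Step 3: Compute optimal value.
f(x*) = 7*(2/7)^2 + 6*(2/7) = 2.2857


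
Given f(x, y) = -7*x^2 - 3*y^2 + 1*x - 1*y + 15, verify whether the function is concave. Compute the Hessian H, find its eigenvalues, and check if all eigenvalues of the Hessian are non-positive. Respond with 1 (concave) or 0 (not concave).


The Hessian of f(x,y) = -7*x^2 - 3*y^2 + 1*x - 1*y + 15 is:
H = [[-14, 0], [0, -6]]
Trace = -14 - 6 = -20
Determinant = -14*-6 - (0)^2 = 84
Discriminant = (-20)^2 - 4*84 = 64.0
Eigenvalues: lambda_1 = -14.0, lambda_2 = -6.0
The function is concave.

1


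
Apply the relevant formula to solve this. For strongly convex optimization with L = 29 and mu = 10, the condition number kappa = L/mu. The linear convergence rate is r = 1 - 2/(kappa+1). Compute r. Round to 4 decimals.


Step 1: Compute the condition number.
kappa = L/mu = 29/10 = 2.9
Step 2: Compute the convergence rate.
r = 1 - 2/(kappa + 1) = 1 - 2*mu/(L + mu) = (L - mu)/(L + mu) = 19/39 = 0.4872


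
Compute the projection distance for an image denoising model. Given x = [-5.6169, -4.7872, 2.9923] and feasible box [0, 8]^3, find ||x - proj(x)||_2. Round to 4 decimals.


Project each component onto [0, 8].
clip(-5.6169) = 0.0, clip(-4.7872) = 0.0, clip(2.9923) = 2.9923
Projection = [0.0, 0.0, 2.9923]
Squared diffs: [31.5496, 22.9173, 0.0]
Distance = sqrt(54.4669) = 7.3802


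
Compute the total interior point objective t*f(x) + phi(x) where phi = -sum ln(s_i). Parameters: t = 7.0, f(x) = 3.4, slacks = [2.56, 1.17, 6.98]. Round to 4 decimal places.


Step 1: Compute log-barrier.
ln values: [0.94, 0.157, 1.943]
phi = -(0.94 + 0.157 + 1.943) = -3.0401
Step 2: Compute augmented objective.
t*f(x) = 7.0*3.4 = 23.8
Total = 23.8 - 3.0401 = 20.7599


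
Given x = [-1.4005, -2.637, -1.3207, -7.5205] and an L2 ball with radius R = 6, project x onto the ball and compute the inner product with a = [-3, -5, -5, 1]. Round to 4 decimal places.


Step 1: Compute ||x|| (intermediates to 6 decimals).
||x|| = sqrt((-1.4005)^2 + (-2.637)^2 + (-1.3207)^2 + (-7.5205)^2) = 8.198618
Step 2: Project.
Since ||x|| > R, scale = R/||x|| = 6/8.198618 = 0.731831, proj(x) = scale * x
proj(x) = [-1.024929, -1.929838, -0.966529, -5.503735]
Step 3: Dot product.
a^T * proj(x) = -3*(-1.024929) - 5*(-1.929838) - 5*(-0.966529) + 1*(-5.503735) = 12.0529


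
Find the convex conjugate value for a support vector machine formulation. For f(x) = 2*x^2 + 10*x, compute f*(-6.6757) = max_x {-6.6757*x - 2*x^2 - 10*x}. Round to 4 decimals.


f*(y) = sup_x {y*x - a*x^2 - b*x} = sup_x {(y-b)*x - a*x^2}
FOC: (y - b) - 2a*x = 0 => x* = (y - b)/(2a)
x* = (-6.6757 - 10)/(2*2) = -4.1689
f*(-6.6757) = (y-b)^2/(4a) = (-6.6757 - 10)^2/(4*2)
= 278.079/8 = 34.7599


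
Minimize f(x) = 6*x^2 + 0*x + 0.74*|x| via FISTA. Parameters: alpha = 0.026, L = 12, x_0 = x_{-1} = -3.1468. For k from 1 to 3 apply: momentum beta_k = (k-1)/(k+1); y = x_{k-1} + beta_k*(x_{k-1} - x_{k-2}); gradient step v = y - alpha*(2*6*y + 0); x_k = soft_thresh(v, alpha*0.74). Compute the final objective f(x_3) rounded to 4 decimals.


FISTA on f(x) = 6*x^2 + 0*x + 0.74*|x|
L = 12, alpha = 0.026
Iteration 1: beta = 0.0, y = -3.1468 + 0.0*(-3.1468 + 3.1468) = -3.1468
  grad(y) = -37.7616, v = y - alpha*grad = -2.165
  prox(v) = soft_thresh(-2.165, 0.0192) = -2.1458
Iteration 2: beta = 0.3333, y = -2.1458 + 0.3333*(-2.1458 + 3.1468) = -1.8121
  grad(y) = -21.7449, v = y - alpha*grad = -1.2467
  prox(v) = soft_thresh(-1.2467, 0.0192) = -1.2275
Iteration 3: beta = 0.5, y = -1.2275 + 0.5*(-1.2275 + 2.1458) = -0.7683
  grad(y) = -9.2199, v = y - alpha*grad = -0.5286
  prox(v) = soft_thresh(-0.5286, 0.0192) = -0.5094
f(x_3) = 6*(-0.5094)^2 + 0*(-0.5094) + 0.74*|-0.5094| = 1.9337


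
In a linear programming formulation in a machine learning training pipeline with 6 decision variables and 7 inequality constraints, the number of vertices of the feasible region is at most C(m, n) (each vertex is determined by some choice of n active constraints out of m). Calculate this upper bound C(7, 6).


Each vertex corresponds to some choice of n active constraints out of m, so the number of vertices is at most C(m, n) = m! / (n!(m-n)!).
m = 7, n = 6
Numerator: 7 * 6 * 5 * 4 * 3 * 2
Denominator: 6! = 720
C(7, 6) = 7


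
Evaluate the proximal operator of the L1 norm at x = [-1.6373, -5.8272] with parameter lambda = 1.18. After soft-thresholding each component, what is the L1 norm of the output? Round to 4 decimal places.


Soft-thresholding with lambda = 1.18:
prox(-1.6373) = sign(-1.6373)*max(|-1.6373| - 1.18, 0) = -0.4573
prox(-5.8272) = sign(-5.8272)*max(|-5.8272| - 1.18, 0) = -4.6472
prox(x) = [-0.4573, -4.6472]
||prox(x)||_1 = 0.4573 + 4.6472 = 5.1045


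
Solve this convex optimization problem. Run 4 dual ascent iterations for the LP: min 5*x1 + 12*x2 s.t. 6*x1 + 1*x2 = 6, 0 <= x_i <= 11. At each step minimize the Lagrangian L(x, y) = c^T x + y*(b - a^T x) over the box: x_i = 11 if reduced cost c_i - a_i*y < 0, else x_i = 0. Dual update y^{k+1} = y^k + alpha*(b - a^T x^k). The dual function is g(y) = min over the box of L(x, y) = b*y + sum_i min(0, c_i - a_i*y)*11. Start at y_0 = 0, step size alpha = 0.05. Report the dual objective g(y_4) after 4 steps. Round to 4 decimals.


Dual ascent for LP: min 5*x1 + 12*x2, 6*x1 + 1*x2 = 6, 0 <= x_i <= 11
Step 1: y^k = 0.0, reduced costs: (5.0, 12.0)
  x^k = (0.0, 0.0), subgradient = b - a^T x = 6.0
  y^{k+1} = 0.0 + 0.05*6.0 = 0.3
Step 2: y^k = 0.3, reduced costs: (3.2, 11.7)
  x^k = (0.0, 0.0), subgradient = b - a^T x = 6.0
  y^{k+1} = 0.3 + 0.05*6.0 = 0.6
Step 3: y^k = 0.6, reduced costs: (1.4, 11.4)
  x^k = (0.0, 0.0), subgradient = b - a^T x = 6.0
  y^{k+1} = 0.6 + 0.05*6.0 = 0.9
Step 4: y^k = 0.9, reduced costs: (-0.4, 11.1)
  x^k = (11.0, 0.0), subgradient = b - a^T x = -60.0
  y^{k+1} = 0.9 + 0.05*-60.0 = -2.1
Dual objective at y_4 = -2.1: reduced costs (17.6, 14.1), box minimizer x = (0.0, 0.0)
g(y_4) = b*y + (c1 - a1*y)*x1 + (c2 - a2*y)*x2 = 6*(-2.1) + 17.6*0.0 + 14.1*0.0 = -12.6 + 0.0 + 0.0 = -12.6


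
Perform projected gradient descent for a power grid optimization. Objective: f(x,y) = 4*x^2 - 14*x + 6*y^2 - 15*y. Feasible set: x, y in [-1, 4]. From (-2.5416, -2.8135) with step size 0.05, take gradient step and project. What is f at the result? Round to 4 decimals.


Step 1: Compute gradient at (-2.5416, -2.8135).
grad_x = 2*4*-2.5416 - 14 = -34.3328
grad_y = 2*6*-2.8135 - 15 = -48.762
Step 2: Gradient step.
x_raw = -2.5416 - 0.05*-34.3328 = -0.825
y_raw = -2.8135 - 0.05*-48.762 = -0.3754
Step 3: Project onto [-1, 4].
x_proj = clip(-0.825) = -0.825
y_proj = clip(-0.3754) = -0.3754
Step 4: Evaluate f.
f(-0.825, -0.3754) = 20.7482


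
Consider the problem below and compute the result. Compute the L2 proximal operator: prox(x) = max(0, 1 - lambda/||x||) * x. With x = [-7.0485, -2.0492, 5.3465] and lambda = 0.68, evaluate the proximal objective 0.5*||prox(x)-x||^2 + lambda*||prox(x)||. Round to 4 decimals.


Step 1: Compute ||x||.
||x|| = 9.0811
Step 2: Compute scaling factor.
scale = max(0, 1 - 0.68/9.0811) = 0.9251
Step 3: prox(x) = [-6.5207, -1.8958, 4.9461]
||prox(x)|| = 8.4011
Step 4: Proximal objective.
0.5*||prox-x||^2 = 0.2312
lambda*||prox|| = 5.7127
Total = 5.9439


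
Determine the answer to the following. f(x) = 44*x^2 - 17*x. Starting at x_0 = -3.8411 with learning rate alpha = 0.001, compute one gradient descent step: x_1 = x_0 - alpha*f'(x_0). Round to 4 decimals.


We compute the gradient at x_0 and apply the update.
f'(x) = 88*x - 17
f'(-3.8411) = 88*-3.8411 - 17 = -355.0168
x_1 = -3.8411 - 0.001*-355.0168 = -3.4861


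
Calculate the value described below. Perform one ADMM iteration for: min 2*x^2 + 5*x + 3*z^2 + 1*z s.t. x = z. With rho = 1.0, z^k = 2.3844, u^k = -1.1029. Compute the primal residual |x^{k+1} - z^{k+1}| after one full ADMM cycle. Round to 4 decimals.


ADMM iteration with rho = 1.0, z^k = 2.3844, u^k = -1.1029
Step 1: x-update.
Minimize 2*x^2 + 5*x + (1.0/2)*(x - 2.3844 - 1.1029)^2
FOC: (2*2 + 1.0)*x = -5 + 1.0*(2.3844 + 1.1029)
x^{k+1} = -0.3025
Step 2: z-update.
Minimize 3*z^2 + 1*z + (1.0/2)*(-0.3025 - z - 1.1029)^2
FOC: (2*3 + 1.0)*z = -1 + 1.0*(-0.3025 - 1.1029)
z^{k+1} = -0.3436
Step 3: u-update.
u^{k+1} = -1.1029 - 0.3025 + 0.3436 = -1.0618
Step 4: Primal residual = |-0.3025 + 0.3436| = 0.0411


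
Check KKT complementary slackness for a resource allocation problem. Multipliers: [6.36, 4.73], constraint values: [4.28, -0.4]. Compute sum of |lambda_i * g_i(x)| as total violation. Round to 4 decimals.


KKT complementary slackness check:
lambda_1 * g_1 = 6.36 * 4.28 = 27.2208
lambda_2 * g_2 = 4.73 * -0.4 = -1.892
Total violation = 27.2208 + 1.892 = 29.1128


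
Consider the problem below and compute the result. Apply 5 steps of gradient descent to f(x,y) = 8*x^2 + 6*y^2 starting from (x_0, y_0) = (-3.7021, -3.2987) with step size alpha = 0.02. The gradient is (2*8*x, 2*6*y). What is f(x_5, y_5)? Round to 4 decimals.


Gradient descent on f(x,y) = 8*x^2 + 6*y^2.
Starting point: (-3.7021, -3.2987), alpha = 0.02
Step 1: grad_x = 2*8*-3.7021 = -59.2336, grad_y = 2*6*-3.2987 = -39.5844
  x_1 = -3.7021 - 0.02*-59.2336 = -2.5174
  y_1 = -3.2987 - 0.02*-39.5844 = -2.507
Step 2: grad_x = 2*8*-2.5174 = -40.2788, grad_y = 2*6*-2.507 = -30.0841
  x_2 = -2.5174 - 0.02*-40.2788 = -1.7119
  y_2 = -2.507 - 0.02*-30.0841 = -1.9053
Step 3: grad_x = 2*8*-1.7119 = -27.3896, grad_y = 2*6*-1.9053 = -22.8639
  x_3 = -1.7119 - 0.02*-27.3896 = -1.1641
  y_3 = -1.9053 - 0.02*-22.8639 = -1.4481
Step 4: grad_x = 2*8*-1.1641 = -18.6249, grad_y = 2*6*-1.4481 = -17.3766
  x_4 = -1.1641 - 0.02*-18.6249 = -0.7916
  y_4 = -1.4481 - 0.02*-17.3766 = -1.1005
Step 5: grad_x = 2*8*-0.7916 = -12.665, grad_y = 2*6*-1.1005 = -13.2062
  x_5 = -0.7916 - 0.02*-12.665 = -0.5383
  y_5 = -1.1005 - 0.02*-13.2062 = -0.8364
f(-0.5383, -0.8364) = 8*(-0.5383)^2 + 6*(-0.8364)^2 = 6.5151


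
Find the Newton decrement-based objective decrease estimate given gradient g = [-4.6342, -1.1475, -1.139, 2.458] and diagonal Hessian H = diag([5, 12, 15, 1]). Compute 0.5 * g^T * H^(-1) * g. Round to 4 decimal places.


Step 1: H is diagonal, so H^(-1) * g = [-0.9268, -0.0956, -0.0759, 2.458].
Step 2: g^T H^(-1) g = sum_i g_i^2 / H_ii
  = (-4.6342)^2/5 + (-1.1475)^2/12 + (-1.139)^2/15 + (2.458)^2/1
  = 4.2952 + 0.1097 + 0.0865 + 6.0418 = 10.5331
Step 3: Objective decrease = 0.5 * g^T H^(-1) g = 5.2666


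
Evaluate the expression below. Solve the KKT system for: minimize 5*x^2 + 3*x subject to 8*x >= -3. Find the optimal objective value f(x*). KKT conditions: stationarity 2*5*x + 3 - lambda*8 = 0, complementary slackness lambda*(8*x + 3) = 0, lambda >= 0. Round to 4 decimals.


Step 1: Try lambda = 0 (constraint inactive).
Stationarity: 2*5*x + 3 = 0
x* = -3/(2*5) = -0.3
Check constraint: 8*-0.3 = -2.4 >= -3 -- satisfied.
Step 2: Compute optimal value.
f(x*) = 5*(-0.3)^2 + 3*(-0.3) = -0.45


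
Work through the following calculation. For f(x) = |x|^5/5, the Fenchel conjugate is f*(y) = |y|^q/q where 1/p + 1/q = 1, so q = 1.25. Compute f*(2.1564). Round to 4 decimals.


The conjugate exponent q satisfies 1/p + 1/q = 1.
p = 5, so q = 5/(5 - 1) = 1.25
|y|^q = 2.1564^1.25 = 2.6131
f*(2.1564) = 2.6131 / 1.25 = 2.0905


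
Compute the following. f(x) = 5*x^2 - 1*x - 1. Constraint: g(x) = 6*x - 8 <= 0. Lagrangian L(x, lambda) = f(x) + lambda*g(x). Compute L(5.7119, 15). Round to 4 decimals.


Step 1: Evaluate f(x).
f(5.7119) = 5*5.7119^2 - 1*5.7119 - 1 = 156.4171
Step 2: Evaluate g(x).
g(5.7119) = 6*5.7119 - 8 = 26.2714
Step 3: Compute Lagrangian.
L = 156.4171 + 15*26.2714 = 550.4881


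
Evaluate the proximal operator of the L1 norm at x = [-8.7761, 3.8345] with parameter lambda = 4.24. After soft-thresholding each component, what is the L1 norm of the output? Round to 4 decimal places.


Soft-thresholding with lambda = 4.24:
prox(-8.7761) = sign(-8.7761)*max(|-8.7761| - 4.24, 0) = -4.5361
prox(3.8345) = sign(3.8345)*max(|3.8345| - 4.24, 0) = 0.0
prox(x) = [-4.5361, 0.0]
||prox(x)||_1 = 4.5361 + 0.0 = 4.5361


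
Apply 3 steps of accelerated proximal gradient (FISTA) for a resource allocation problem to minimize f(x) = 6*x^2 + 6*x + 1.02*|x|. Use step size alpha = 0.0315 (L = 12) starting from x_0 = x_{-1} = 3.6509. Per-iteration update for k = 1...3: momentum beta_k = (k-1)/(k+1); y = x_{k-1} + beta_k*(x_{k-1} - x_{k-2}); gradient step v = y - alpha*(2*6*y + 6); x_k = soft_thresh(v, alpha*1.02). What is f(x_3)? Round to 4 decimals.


FISTA on f(x) = 6*x^2 + 6*x + 1.02*|x|
L = 12, alpha = 0.0315
Iteration 1: beta = 0.0, y = 3.6509 + 0.0*(3.6509 - 3.6509) = 3.6509
  grad(y) = 49.8108, v = y - alpha*grad = 2.0819
  prox(v) = soft_thresh(2.0819, 0.0321) = 2.0497
Iteration 2: beta = 0.3333, y = 2.0497 + 0.3333*(2.0497 - 3.6509) = 1.516
  grad(y) = 24.1921, v = y - alpha*grad = 0.754
  prox(v) = soft_thresh(0.754, 0.0321) = 0.7218
Iteration 3: beta = 0.5, y = 0.7218 + 0.5*(0.7218 - 2.0497) = 0.0579
  grad(y) = 6.6945, v = y - alpha*grad = -0.153
  prox(v) = soft_thresh(-0.153, 0.0321) = -0.1209
f(x_3) = 6*(-0.1209)^2 + 6*(-0.1209) + 1.02*|-0.1209| = -0.5143


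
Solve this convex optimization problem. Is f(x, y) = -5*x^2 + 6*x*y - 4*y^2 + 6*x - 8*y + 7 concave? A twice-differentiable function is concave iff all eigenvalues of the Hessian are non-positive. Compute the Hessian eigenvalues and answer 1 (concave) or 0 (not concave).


The Hessian of f(x,y) = -5*x^2 + 6*x*y - 4*y^2 + 6*x - 8*y + 7 is:
H = [[-10, 6], [6, -8]]
Trace = -10 - 8 = -18
Determinant = -10*-8 - (6)^2 = 44
Discriminant = (-18)^2 - 4*44 = 148.0
Eigenvalues: lambda_1 = -15.0828, lambda_2 = -2.9172
The function is concave.

1


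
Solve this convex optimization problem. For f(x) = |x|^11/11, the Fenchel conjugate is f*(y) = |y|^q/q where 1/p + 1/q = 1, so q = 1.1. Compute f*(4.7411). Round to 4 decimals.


The conjugate exponent q satisfies 1/p + 1/q = 1.
p = 11, so q = 11/(11 - 1) = 1.1
|y|^q = 4.7411^1.1 = 5.5395
f*(4.7411) = 5.5395 / 1.1 = 5.0359


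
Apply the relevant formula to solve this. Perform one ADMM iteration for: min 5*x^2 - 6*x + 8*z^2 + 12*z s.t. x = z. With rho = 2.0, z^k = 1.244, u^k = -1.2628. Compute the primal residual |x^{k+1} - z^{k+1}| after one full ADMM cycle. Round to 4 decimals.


ADMM iteration with rho = 2.0, z^k = 1.244, u^k = -1.2628
Step 1: x-update.
Minimize 5*x^2 - 6*x + (2.0/2)*(x - 1.244 - 1.2628)^2
FOC: (2*5 + 2.0)*x = 6 + 2.0*(1.244 + 1.2628)
x^{k+1} = 0.9178
Step 2: z-update.
Minimize 8*z^2 + 12*z + (2.0/2)*(0.9178 - z - 1.2628)^2
FOC: (2*8 + 2.0)*z = -12 + 2.0*(0.9178 - 1.2628)
z^{k+1} = -0.705
Step 3: u-update.
u^{k+1} = -1.2628 + 0.9178 + 0.705 = 0.36
Step 4: Primal residual = |0.9178 + 0.705| = 1.6228


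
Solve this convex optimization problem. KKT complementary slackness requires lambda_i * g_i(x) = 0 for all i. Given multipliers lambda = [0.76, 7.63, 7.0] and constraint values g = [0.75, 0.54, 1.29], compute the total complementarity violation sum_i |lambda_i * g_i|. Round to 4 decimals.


KKT complementary slackness check:
lambda_1 * g_1 = 0.76 * 0.75 = 0.57
lambda_2 * g_2 = 7.63 * 0.54 = 4.1202
lambda_3 * g_3 = 7.0 * 1.29 = 9.03
Total violation = 0.57 + 4.1202 + 9.03 = 13.7202


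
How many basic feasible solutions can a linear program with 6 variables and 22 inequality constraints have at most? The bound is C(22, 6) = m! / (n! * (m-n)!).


Each vertex corresponds to some choice of n active constraints out of m, so the number of vertices is at most C(m, n) = m! / (n!(m-n)!).
m = 22, n = 6
Numerator: 22 * 21 * 20 * 19 * 18 * 17
Denominator: 6! = 720
C(22, 6) = 74613


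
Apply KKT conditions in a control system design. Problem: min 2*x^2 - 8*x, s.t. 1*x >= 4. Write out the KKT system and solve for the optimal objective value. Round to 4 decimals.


Step 1: Try lambda = 0 (constraint inactive).
x_unc = 8/(2*2) = 2.0
Check: 1*2.0 = 2.0 < 4 -- violated!
Step 2: Constraint must be active: 1*x = 4
x* = 4/1 = 4.0
lambda = (2*2*4.0 - 8)/1 = 8.0
Step 3: Compute optimal value.
f(x*) = 2*4.0^2 - 8*4.0 = 0.0


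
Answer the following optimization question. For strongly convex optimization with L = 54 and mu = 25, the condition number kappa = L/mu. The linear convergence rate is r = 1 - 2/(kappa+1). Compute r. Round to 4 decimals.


Step 1: Compute the condition number.
kappa = L/mu = 54/25 = 2.16
Step 2: Compute the convergence rate.
r = 1 - 2/(kappa + 1) = 1 - 2*mu/(L + mu) = (L - mu)/(L + mu) = 29/79 = 0.3671


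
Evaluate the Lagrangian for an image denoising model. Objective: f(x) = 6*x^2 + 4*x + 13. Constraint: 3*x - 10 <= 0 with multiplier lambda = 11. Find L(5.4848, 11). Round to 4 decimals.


Step 1: Evaluate f(x).
f(5.4848) = 6*5.4848^2 + 4*5.4848 + 13 = 215.4374
Step 2: Evaluate g(x).
g(5.4848) = 3*5.4848 - 10 = 6.4544
Step 3: Compute Lagrangian.
L = 215.4374 + 11*6.4544 = 286.4358


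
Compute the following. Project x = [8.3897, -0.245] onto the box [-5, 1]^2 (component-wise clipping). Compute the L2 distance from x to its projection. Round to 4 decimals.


Project each component onto [-5, 1].
clip(8.3897) = 1.0, clip(-0.245) = -0.245
Projection = [1.0, -0.245]
Squared diffs: [54.6077, 0.0]
Distance = sqrt(54.6077) = 7.3897


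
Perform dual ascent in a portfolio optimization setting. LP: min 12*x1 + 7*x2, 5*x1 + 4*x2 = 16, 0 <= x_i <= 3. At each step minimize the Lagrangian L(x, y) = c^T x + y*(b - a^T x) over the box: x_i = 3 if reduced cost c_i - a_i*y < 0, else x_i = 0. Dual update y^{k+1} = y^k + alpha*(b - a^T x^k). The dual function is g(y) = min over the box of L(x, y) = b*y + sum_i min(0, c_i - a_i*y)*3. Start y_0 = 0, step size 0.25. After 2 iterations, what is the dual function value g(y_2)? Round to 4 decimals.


Dual ascent for LP: min 12*x1 + 7*x2, 5*x1 + 4*x2 = 16, 0 <= x_i <= 3
Step 1: y^k = 0.0, reduced costs: (12.0, 7.0)
  x^k = (0.0, 0.0), subgradient = b - a^T x = 16.0
  y^{k+1} = 0.0 + 0.25*16.0 = 4.0
Step 2: y^k = 4.0, reduced costs: (-8.0, -9.0)
  x^k = (3.0, 3.0), subgradient = b - a^T x = -11.0
  y^{k+1} = 4.0 + 0.25*-11.0 = 1.25
Dual objective at y_2 = 1.25: reduced costs (5.75, 2.0), box minimizer x = (0.0, 0.0)
g(y_2) = b*y + (c1 - a1*y)*x1 + (c2 - a2*y)*x2 = 16*1.25 + 5.75*0.0 + 2.0*0.0 = 20.0 + 0.0 + 0.0 = 20.0


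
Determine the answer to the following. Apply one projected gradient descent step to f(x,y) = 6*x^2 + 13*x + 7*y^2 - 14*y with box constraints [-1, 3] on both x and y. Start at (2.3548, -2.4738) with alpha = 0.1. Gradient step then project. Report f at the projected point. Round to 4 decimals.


Step 1: Compute gradient at (2.3548, -2.4738).
grad_x = 2*6*2.3548 + 13 = 41.2576
grad_y = 2*7*-2.4738 - 14 = -48.6332
Step 2: Gradient step.
x_raw = 2.3548 - 0.1*41.2576 = -1.771
y_raw = -2.4738 - 0.1*-48.6332 = 2.3895
Step 3: Project onto [-1, 3].
x_proj = clip(-1.771) = -1.0
y_proj = clip(2.3895) = 2.3895
Step 4: Evaluate f.
f(-1.0, 2.3895) = -0.4846


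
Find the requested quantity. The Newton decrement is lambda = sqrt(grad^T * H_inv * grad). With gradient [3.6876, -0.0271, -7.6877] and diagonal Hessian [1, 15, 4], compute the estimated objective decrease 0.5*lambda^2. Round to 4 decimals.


Step 1: H is diagonal, so H^(-1) * g = [3.6876, -0.0018, -1.9219].
Step 2: g^T H^(-1) g = sum_i g_i^2 / H_ii
  = (3.6876)^2/1 + (-0.0271)^2/15 + (-7.6877)^2/4
  = 13.5984 + 0.0 + 14.7752 = 28.3736
Step 3: Objective decrease = 0.5 * g^T H^(-1) g = 14.1868


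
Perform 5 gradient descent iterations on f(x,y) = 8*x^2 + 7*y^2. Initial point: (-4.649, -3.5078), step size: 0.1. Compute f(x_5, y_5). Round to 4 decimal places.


Gradient descent on f(x,y) = 8*x^2 + 7*y^2.
Starting point: (-4.649, -3.5078), alpha = 0.1
Step 1: grad_x = 2*8*-4.649 = -74.384, grad_y = 2*7*-3.5078 = -49.1092
  x_1 = -4.649 - 0.1*-74.384 = 2.7894
  y_1 = -3.5078 - 0.1*-49.1092 = 1.4031
Step 2: grad_x = 2*8*2.7894 = 44.6304, grad_y = 2*7*1.4031 = 19.6437
  x_2 = 2.7894 - 0.1*44.6304 = -1.6736
  y_2 = 1.4031 - 0.1*19.6437 = -0.5612
Step 3: grad_x = 2*8*-1.6736 = -26.7782, grad_y = 2*7*-0.5612 = -7.8575
  x_3 = -1.6736 - 0.1*-26.7782 = 1.0042
  y_3 = -0.5612 - 0.1*-7.8575 = 0.2245
Step 4: grad_x = 2*8*1.0042 = 16.0669, grad_y = 2*7*0.2245 = 3.143
  x_4 = 1.0042 - 0.1*16.0669 = -0.6025
  y_4 = 0.2245 - 0.1*3.143 = -0.0898
Step 5: grad_x = 2*8*-0.6025 = -9.6402, grad_y = 2*7*-0.0898 = -1.2572
  x_5 = -0.6025 - 0.1*-9.6402 = 0.3615
  y_5 = -0.0898 - 0.1*-1.2572 = 0.0359
f(0.3615, 0.0359) = 8*0.3615^2 + 7*0.0359^2 = 1.0545


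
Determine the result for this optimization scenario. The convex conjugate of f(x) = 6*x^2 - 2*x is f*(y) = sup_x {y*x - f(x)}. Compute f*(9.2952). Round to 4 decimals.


f*(y) = sup_x {y*x - a*x^2 - b*x} = sup_x {(y-b)*x - a*x^2}
FOC: (y - b) - 2a*x = 0 => x* = (y - b)/(2a)
x* = (9.2952 + 2)/(2*6) = 0.9413
f*(9.2952) = (y-b)^2/(4a) = (9.2952 + 2)^2/(4*6)
= 127.5815/24 = 5.3159


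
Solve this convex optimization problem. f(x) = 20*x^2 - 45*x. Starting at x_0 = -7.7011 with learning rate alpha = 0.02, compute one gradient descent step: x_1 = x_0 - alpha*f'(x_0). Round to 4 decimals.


We compute the gradient at x_0 and apply the update.
f'(x) = 40*x - 45
f'(-7.7011) = 40*-7.7011 - 45 = -353.044
x_1 = -7.7011 - 0.02*-353.044 = -0.6402


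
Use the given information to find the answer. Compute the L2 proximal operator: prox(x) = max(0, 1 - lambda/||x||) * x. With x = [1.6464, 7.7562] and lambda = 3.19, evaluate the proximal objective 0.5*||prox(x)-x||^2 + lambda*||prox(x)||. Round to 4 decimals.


Step 1: Compute ||x||.
||x|| = 7.929
Step 2: Compute scaling factor.
scale = max(0, 1 - 3.19/7.929) = 0.5977
Step 3: prox(x) = [0.984, 4.6357]
||prox(x)|| = 4.739
Step 4: Proximal objective.
0.5*||prox-x||^2 = 5.0881
lambda*||prox|| = 15.1174
Total = 20.2055


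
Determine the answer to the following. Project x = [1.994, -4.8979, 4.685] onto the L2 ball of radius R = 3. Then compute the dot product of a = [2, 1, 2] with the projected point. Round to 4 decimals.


Step 1: Compute ||x|| (intermediates to 6 decimals).
||x|| = sqrt(1.994^2 + (-4.8979)^2 + 4.685^2) = 7.065033
Step 2: Project.
Since ||x|| > R, scale = R/||x|| = 3/7.065033 = 0.424626, proj(x) = scale * x
proj(x) = [0.846704, -2.079776, 1.989373]
Step 3: Dot product.
a^T * proj(x) = 2*0.846704 + 1*(-2.079776) + 2*1.989373 = 3.5924


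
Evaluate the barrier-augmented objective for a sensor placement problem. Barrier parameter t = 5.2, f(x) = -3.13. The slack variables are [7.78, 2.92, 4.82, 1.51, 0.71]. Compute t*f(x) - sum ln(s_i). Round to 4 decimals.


Step 1: Compute log-barrier.
ln values: [2.0516, 1.0716, 1.5728, 0.4121, -0.3425]
phi = -(2.0516 + 1.0716 + 1.5728 + 0.4121 - 0.3425) = -4.7655
Step 2: Compute augmented objective.
t*f(x) = 5.2*-3.13 = -16.276
Total = -16.276 - 4.7655 = -21.0415


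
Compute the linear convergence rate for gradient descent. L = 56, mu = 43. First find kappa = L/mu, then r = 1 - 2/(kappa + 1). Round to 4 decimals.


Step 1: Compute the condition number.
kappa = L/mu = 56/43 = 1.3023
Step 2: Compute the convergence rate.
r = 1 - 2/(kappa + 1) = 1 - 2*mu/(L + mu) = (L - mu)/(L + mu) = 13/99 = 0.1313


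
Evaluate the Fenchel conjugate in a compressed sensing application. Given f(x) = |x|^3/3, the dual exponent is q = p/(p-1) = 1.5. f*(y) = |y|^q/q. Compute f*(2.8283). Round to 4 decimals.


The conjugate exponent q satisfies 1/p + 1/q = 1.
p = 3, so q = 3/(3 - 1) = 1.5
|y|^q = 2.8283^1.5 = 4.7565
f*(2.8283) = 4.7565 / 1.5 = 3.171


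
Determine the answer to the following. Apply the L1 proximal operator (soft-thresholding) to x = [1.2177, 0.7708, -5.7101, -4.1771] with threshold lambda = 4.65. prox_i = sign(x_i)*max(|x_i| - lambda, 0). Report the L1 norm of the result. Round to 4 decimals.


Soft-thresholding with lambda = 4.65:
prox(1.2177) = sign(1.2177)*max(|1.2177| - 4.65, 0) = 0.0
prox(0.7708) = sign(0.7708)*max(|0.7708| - 4.65, 0) = 0.0
prox(-5.7101) = sign(-5.7101)*max(|-5.7101| - 4.65, 0) = -1.0601
prox(-4.1771) = sign(-4.1771)*max(|-4.1771| - 4.65, 0) = 0.0
prox(x) = [0.0, 0.0, -1.0601, 0.0]
||prox(x)||_1 = 0.0 + 0.0 + 1.0601 + 0.0 = 1.0601


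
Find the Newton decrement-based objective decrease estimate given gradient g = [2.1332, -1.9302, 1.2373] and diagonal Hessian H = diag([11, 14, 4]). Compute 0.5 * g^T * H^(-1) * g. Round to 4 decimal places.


Step 1: H is diagonal, so H^(-1) * g = [0.1939, -0.1379, 0.3093].
Step 2: g^T H^(-1) g = sum_i g_i^2 / H_ii
  = (2.1332)^2/11 + (-1.9302)^2/14 + (1.2373)^2/4
  = 0.4137 + 0.2661 + 0.3827 = 1.0625
Step 3: Objective decrease = 0.5 * g^T H^(-1) g = 0.5313


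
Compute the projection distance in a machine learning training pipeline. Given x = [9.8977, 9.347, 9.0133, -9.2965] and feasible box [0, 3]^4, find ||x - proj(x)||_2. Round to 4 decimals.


Project each component onto [0, 3].
clip(9.8977) = 3.0, clip(9.347) = 3.0, clip(9.0133) = 3.0, clip(-9.2965) = 0.0
Projection = [3.0, 3.0, 3.0, 0.0]
Squared diffs: [47.5783, 40.2844, 36.1598, 86.4249]
Distance = sqrt(210.4474) = 14.5068


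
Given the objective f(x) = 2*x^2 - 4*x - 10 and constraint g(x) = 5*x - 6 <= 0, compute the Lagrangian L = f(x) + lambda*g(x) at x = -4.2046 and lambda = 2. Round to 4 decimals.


Step 1: Evaluate f(x).
f(-4.2046) = 2*(-4.2046)^2 - 4*(-4.2046) - 10 = 42.1757
Step 2: Evaluate g(x).
g(-4.2046) = 5*-4.2046 - 6 = -27.023
Step 3: Compute Lagrangian.
L = 42.1757 + 2*-27.023 = -11.8703


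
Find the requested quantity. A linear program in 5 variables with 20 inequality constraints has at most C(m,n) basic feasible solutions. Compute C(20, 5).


Each vertex corresponds to some choice of n active constraints out of m, so the number of vertices is at most C(m, n) = m! / (n!(m-n)!).
m = 20, n = 5
Numerator: 20 * 19 * 18 * 17 * 16
Denominator: 5! = 120
C(20, 5) = 15504


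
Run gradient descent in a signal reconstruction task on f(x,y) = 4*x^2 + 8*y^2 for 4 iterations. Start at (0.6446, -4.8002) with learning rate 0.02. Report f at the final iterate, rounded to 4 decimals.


Gradient descent on f(x,y) = 4*x^2 + 8*y^2.
Starting point: (0.6446, -4.8002), alpha = 0.02
Step 1: grad_x = 2*4*0.6446 = 5.1568, grad_y = 2*8*-4.8002 = -76.8032
  x_1 = 0.6446 - 0.02*5.1568 = 0.5415
  y_1 = -4.8002 - 0.02*-76.8032 = -3.2641
Step 2: grad_x = 2*4*0.5415 = 4.3317, grad_y = 2*8*-3.2641 = -52.2262
  x_2 = 0.5415 - 0.02*4.3317 = 0.4548
  y_2 = -3.2641 - 0.02*-52.2262 = -2.2196
Step 3: grad_x = 2*4*0.4548 = 3.6386, grad_y = 2*8*-2.2196 = -35.5138
  x_3 = 0.4548 - 0.02*3.6386 = 0.3821
  y_3 = -2.2196 - 0.02*-35.5138 = -1.5093
Step 4: grad_x = 2*4*0.3821 = 3.0565, grad_y = 2*8*-1.5093 = -24.1494
  x_4 = 0.3821 - 0.02*3.0565 = 0.3209
  y_4 = -1.5093 - 0.02*-24.1494 = -1.0263
f(0.3209, -1.0263) = 4*0.3209^2 + 8*(-1.0263)^2 = 8.8391
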